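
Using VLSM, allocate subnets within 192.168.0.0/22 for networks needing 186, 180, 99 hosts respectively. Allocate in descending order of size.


186 hosts -> /24 (254 usable): 192.168.0.0/24
180 hosts -> /24 (254 usable): 192.168.1.0/24
99 hosts -> /25 (126 usable): 192.168.2.0/25
Allocation: 192.168.0.0/24 (186 hosts, 254 usable); 192.168.1.0/24 (180 hosts, 254 usable); 192.168.2.0/25 (99 hosts, 126 usable)


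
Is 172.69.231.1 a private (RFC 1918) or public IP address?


RFC 1918 private ranges:
  10.0.0.0/8 (10.0.0.0 - 10.255.255.255)
  172.16.0.0/12 (172.16.0.0 - 172.31.255.255)
  192.168.0.0/16 (192.168.0.0 - 192.168.255.255)
Public (not in any RFC 1918 range)


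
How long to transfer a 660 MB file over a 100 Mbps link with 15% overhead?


Effective throughput = 100 * (1 - 15/100) = 85 Mbps
File size in Mb = 660 * 8 = 5280 Mb
Time = 5280 / 85
Time = 62.1176 seconds


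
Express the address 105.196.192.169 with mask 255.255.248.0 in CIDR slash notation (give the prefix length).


Binary: 11111111.11111111.11111000.00000000
Count leading 1s
Prefix: /21


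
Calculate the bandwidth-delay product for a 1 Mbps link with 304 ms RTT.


BDP = bandwidth * RTT
= 1 Mbps * 304 ms
= 1 * 1e6 * 304 / 1000 bits
= 304000 bits
= 38000 bytes
= 37.1094 KB
BDP = 304000 bits (38000 bytes)


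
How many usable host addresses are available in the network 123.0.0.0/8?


Host bits = 32 - 8 = 24
Total addresses = 2^24 = 16777216
Usable = total - 2 (network and broadcast)
Usable hosts: 16777214


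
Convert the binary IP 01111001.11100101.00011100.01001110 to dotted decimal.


01111001 = 121
11100101 = 229
00011100 = 28
01001110 = 78
IP: 121.229.28.78


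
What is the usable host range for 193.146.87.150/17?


Network: 193.146.0.0
Broadcast: 193.146.127.255
First usable = network + 1
Last usable = broadcast - 1
Range: 193.146.0.1 to 193.146.127.254


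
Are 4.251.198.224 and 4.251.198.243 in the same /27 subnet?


Mask: 255.255.255.224
4.251.198.224 AND mask = 4.251.198.224
4.251.198.243 AND mask = 4.251.198.224
Yes, same subnet (4.251.198.224)


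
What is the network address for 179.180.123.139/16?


IP:   10110011.10110100.01111011.10001011
Mask: 11111111.11111111.00000000.00000000
AND operation:
Net:  10110011.10110100.00000000.00000000
Network: 179.180.0.0/16


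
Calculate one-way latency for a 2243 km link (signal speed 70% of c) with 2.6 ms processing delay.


Speed = 0.7 * 3e5 km/s = 210000 km/s
Propagation delay = 2243 / 210000 = 0.0107 s = 10.681 ms
Processing delay = 2.6 ms
Total one-way latency = 13.281 ms


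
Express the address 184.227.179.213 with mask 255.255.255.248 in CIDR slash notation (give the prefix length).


Binary: 11111111.11111111.11111111.11111000
Count leading 1s
Prefix: /29


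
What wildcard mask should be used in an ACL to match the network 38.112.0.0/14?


Subnet mask: 255.252.0.0
Wildcard = 255.255.255.255 - subnet mask
255 - 255 = 0
255 - 252 = 3
255 - 0 = 255
255 - 0 = 255
Wildcard: 0.3.255.255


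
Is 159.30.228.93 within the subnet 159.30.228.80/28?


Subnet network: 159.30.228.80
Test IP AND mask: 159.30.228.80
Yes, 159.30.228.93 is in 159.30.228.80/28


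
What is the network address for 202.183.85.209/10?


IP:   11001010.10110111.01010101.11010001
Mask: 11111111.11000000.00000000.00000000
AND operation:
Net:  11001010.10000000.00000000.00000000
Network: 202.128.0.0/10


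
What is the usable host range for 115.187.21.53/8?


Network: 115.0.0.0
Broadcast: 115.255.255.255
First usable = network + 1
Last usable = broadcast - 1
Range: 115.0.0.1 to 115.255.255.254


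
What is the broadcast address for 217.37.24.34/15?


Network: 217.36.0.0/15
Host bits = 17
Set all host bits to 1:
Broadcast: 217.37.255.255


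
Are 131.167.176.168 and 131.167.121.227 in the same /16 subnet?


Mask: 255.255.0.0
131.167.176.168 AND mask = 131.167.0.0
131.167.121.227 AND mask = 131.167.0.0
Yes, same subnet (131.167.0.0)


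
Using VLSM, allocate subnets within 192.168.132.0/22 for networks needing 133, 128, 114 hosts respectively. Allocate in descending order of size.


133 hosts -> /24 (254 usable): 192.168.132.0/24
128 hosts -> /24 (254 usable): 192.168.133.0/24
114 hosts -> /25 (126 usable): 192.168.134.0/25
Allocation: 192.168.132.0/24 (133 hosts, 254 usable); 192.168.133.0/24 (128 hosts, 254 usable); 192.168.134.0/25 (114 hosts, 126 usable)


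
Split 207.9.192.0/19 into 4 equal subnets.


New prefix = 19 + 2 = 21
Each subnet has 2048 addresses
  207.9.192.0/21
  207.9.200.0/21
  207.9.208.0/21
  207.9.216.0/21
Subnets: 207.9.192.0/21, 207.9.200.0/21, 207.9.208.0/21, 207.9.216.0/21


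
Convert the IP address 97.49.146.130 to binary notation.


97 = 01100001
49 = 00110001
146 = 10010010
130 = 10000010
Binary: 01100001.00110001.10010010.10000010


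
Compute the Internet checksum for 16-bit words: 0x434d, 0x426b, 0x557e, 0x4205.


Sum all words (with carry folding):
+ 0x434d = 0x434d
+ 0x426b = 0x85b8
+ 0x557e = 0xdb36
+ 0x4205 = 0x1d3c
One's complement: ~0x1d3c
Checksum = 0xe2c3


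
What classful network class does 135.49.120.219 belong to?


First octet: 135
Binary: 10000111
10xxxxxx -> Class B (128-191)
Class B, default mask 255.255.0.0 (/16)


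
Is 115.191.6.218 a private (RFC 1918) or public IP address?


RFC 1918 private ranges:
  10.0.0.0/8 (10.0.0.0 - 10.255.255.255)
  172.16.0.0/12 (172.16.0.0 - 172.31.255.255)
  192.168.0.0/16 (192.168.0.0 - 192.168.255.255)
Public (not in any RFC 1918 range)


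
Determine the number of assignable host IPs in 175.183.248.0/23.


Host bits = 32 - 23 = 9
Total addresses = 2^9 = 512
Usable = total - 2 (network and broadcast)
Usable hosts: 510


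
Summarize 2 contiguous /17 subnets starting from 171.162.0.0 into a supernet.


Original prefix: /17
Number of subnets: 2 = 2^1
New prefix = 17 - 1 = 16
Supernet: 171.162.0.0/16


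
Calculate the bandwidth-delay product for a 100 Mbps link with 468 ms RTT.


BDP = bandwidth * RTT
= 100 Mbps * 468 ms
= 100 * 1e6 * 468 / 1000 bits
= 46800000 bits
= 5850000 bytes
= 5712.8906 KB
BDP = 46800000 bits (5850000 bytes)


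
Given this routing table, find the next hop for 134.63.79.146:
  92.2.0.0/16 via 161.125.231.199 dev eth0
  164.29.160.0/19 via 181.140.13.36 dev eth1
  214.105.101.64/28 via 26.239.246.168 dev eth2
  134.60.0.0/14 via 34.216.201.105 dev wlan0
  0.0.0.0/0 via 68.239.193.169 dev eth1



Longest prefix match for 134.63.79.146:
  /16 92.2.0.0: no
  /19 164.29.160.0: no
  /28 214.105.101.64: no
  /14 134.60.0.0: MATCH
  /0 0.0.0.0: MATCH
Selected: next-hop 34.216.201.105 via wlan0 (matched /14)


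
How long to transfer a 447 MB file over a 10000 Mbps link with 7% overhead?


Effective throughput = 10000 * (1 - 7/100) = 9300 Mbps
File size in Mb = 447 * 8 = 3576 Mb
Time = 3576 / 9300
Time = 0.3845 seconds


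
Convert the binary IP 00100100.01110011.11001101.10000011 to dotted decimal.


00100100 = 36
01110011 = 115
11001101 = 205
10000011 = 131
IP: 36.115.205.131


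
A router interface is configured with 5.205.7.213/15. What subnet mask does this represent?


/15 means 15 network bits, 17 host bits
Binary: 11111111111111100000000000000000
Mask: 255.254.0.0


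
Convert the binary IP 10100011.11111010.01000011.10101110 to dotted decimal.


10100011 = 163
11111010 = 250
01000011 = 67
10101110 = 174
IP: 163.250.67.174


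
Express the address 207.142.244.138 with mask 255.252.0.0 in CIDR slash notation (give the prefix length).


Binary: 11111111.11111100.00000000.00000000
Count leading 1s
Prefix: /14


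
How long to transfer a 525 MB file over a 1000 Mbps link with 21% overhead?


Effective throughput = 1000 * (1 - 21/100) = 790 Mbps
File size in Mb = 525 * 8 = 4200 Mb
Time = 4200 / 790
Time = 5.3165 seconds


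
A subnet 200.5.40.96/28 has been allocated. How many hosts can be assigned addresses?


Host bits = 32 - 28 = 4
Total addresses = 2^4 = 16
Usable = total - 2 (network and broadcast)
Usable hosts: 14


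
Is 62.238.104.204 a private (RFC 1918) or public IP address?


RFC 1918 private ranges:
  10.0.0.0/8 (10.0.0.0 - 10.255.255.255)
  172.16.0.0/12 (172.16.0.0 - 172.31.255.255)
  192.168.0.0/16 (192.168.0.0 - 192.168.255.255)
Public (not in any RFC 1918 range)


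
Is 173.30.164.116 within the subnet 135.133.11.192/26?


Subnet network: 135.133.11.192
Test IP AND mask: 173.30.164.64
No, 173.30.164.116 is not in 135.133.11.192/26


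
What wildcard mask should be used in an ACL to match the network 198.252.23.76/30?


Subnet mask: 255.255.255.252
Wildcard = 255.255.255.255 - subnet mask
255 - 255 = 0
255 - 255 = 0
255 - 255 = 0
255 - 252 = 3
Wildcard: 0.0.0.3


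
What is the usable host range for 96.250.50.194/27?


Network: 96.250.50.192
Broadcast: 96.250.50.223
First usable = network + 1
Last usable = broadcast - 1
Range: 96.250.50.193 to 96.250.50.222


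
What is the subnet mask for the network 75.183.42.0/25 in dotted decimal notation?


/25 means 25 network bits, 7 host bits
Binary: 11111111111111111111111110000000
Mask: 255.255.255.128


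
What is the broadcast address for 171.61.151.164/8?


Network: 171.0.0.0/8
Host bits = 24
Set all host bits to 1:
Broadcast: 171.255.255.255


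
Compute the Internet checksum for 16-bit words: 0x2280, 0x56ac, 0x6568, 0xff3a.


Sum all words (with carry folding):
+ 0x2280 = 0x2280
+ 0x56ac = 0x792c
+ 0x6568 = 0xde94
+ 0xff3a = 0xddcf
One's complement: ~0xddcf
Checksum = 0x2230


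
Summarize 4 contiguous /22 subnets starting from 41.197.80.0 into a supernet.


Original prefix: /22
Number of subnets: 4 = 2^2
New prefix = 22 - 2 = 20
Supernet: 41.197.80.0/20


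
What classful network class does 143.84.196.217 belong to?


First octet: 143
Binary: 10001111
10xxxxxx -> Class B (128-191)
Class B, default mask 255.255.0.0 (/16)


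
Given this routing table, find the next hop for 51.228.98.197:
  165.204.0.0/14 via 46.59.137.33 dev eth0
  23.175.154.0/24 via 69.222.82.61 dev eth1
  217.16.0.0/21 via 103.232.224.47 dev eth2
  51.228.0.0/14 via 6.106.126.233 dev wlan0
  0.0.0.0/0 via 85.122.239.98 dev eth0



Longest prefix match for 51.228.98.197:
  /14 165.204.0.0: no
  /24 23.175.154.0: no
  /21 217.16.0.0: no
  /14 51.228.0.0: MATCH
  /0 0.0.0.0: MATCH
Selected: next-hop 6.106.126.233 via wlan0 (matched /14)


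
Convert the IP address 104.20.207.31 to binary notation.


104 = 01101000
20 = 00010100
207 = 11001111
31 = 00011111
Binary: 01101000.00010100.11001111.00011111


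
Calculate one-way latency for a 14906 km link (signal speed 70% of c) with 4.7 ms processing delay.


Speed = 0.7 * 3e5 km/s = 210000 km/s
Propagation delay = 14906 / 210000 = 0.071 s = 70.981 ms
Processing delay = 4.7 ms
Total one-way latency = 75.681 ms


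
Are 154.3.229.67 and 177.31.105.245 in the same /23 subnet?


Mask: 255.255.254.0
154.3.229.67 AND mask = 154.3.228.0
177.31.105.245 AND mask = 177.31.104.0
No, different subnets (154.3.228.0 vs 177.31.104.0)


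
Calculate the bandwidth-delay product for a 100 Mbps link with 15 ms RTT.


BDP = bandwidth * RTT
= 100 Mbps * 15 ms
= 100 * 1e6 * 15 / 1000 bits
= 1500000 bits
= 187500 bytes
= 183.1055 KB
BDP = 1500000 bits (187500 bytes)


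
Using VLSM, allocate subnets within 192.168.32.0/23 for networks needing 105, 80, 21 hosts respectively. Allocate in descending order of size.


105 hosts -> /25 (126 usable): 192.168.32.0/25
80 hosts -> /25 (126 usable): 192.168.32.128/25
21 hosts -> /27 (30 usable): 192.168.33.0/27
Allocation: 192.168.32.0/25 (105 hosts, 126 usable); 192.168.32.128/25 (80 hosts, 126 usable); 192.168.33.0/27 (21 hosts, 30 usable)


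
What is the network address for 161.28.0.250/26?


IP:   10100001.00011100.00000000.11111010
Mask: 11111111.11111111.11111111.11000000
AND operation:
Net:  10100001.00011100.00000000.11000000
Network: 161.28.0.192/26


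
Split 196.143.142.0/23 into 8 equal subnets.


New prefix = 23 + 3 = 26
Each subnet has 64 addresses
  196.143.142.0/26
  196.143.142.64/26
  196.143.142.128/26
  196.143.142.192/26
  196.143.143.0/26
  196.143.143.64/26
  196.143.143.128/26
  196.143.143.192/26
Subnets: 196.143.142.0/26, 196.143.142.64/26, 196.143.142.128/26, 196.143.142.192/26, 196.143.143.0/26, 196.143.143.64/26, 196.143.143.128/26, 196.143.143.192/26


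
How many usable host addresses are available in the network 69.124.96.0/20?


Host bits = 32 - 20 = 12
Total addresses = 2^12 = 4096
Usable = total - 2 (network and broadcast)
Usable hosts: 4094


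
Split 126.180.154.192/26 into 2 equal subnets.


New prefix = 26 + 1 = 27
Each subnet has 32 addresses
  126.180.154.192/27
  126.180.154.224/27
Subnets: 126.180.154.192/27, 126.180.154.224/27


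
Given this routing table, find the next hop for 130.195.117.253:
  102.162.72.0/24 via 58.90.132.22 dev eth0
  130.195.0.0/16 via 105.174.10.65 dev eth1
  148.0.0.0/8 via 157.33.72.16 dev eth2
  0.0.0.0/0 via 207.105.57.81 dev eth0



Longest prefix match for 130.195.117.253:
  /24 102.162.72.0: no
  /16 130.195.0.0: MATCH
  /8 148.0.0.0: no
  /0 0.0.0.0: MATCH
Selected: next-hop 105.174.10.65 via eth1 (matched /16)


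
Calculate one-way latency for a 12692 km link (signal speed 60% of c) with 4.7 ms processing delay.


Speed = 0.6 * 3e5 km/s = 180000 km/s
Propagation delay = 12692 / 180000 = 0.0705 s = 70.5111 ms
Processing delay = 4.7 ms
Total one-way latency = 75.2111 ms


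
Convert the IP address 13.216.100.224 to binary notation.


13 = 00001101
216 = 11011000
100 = 01100100
224 = 11100000
Binary: 00001101.11011000.01100100.11100000


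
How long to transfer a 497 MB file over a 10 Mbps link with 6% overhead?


Effective throughput = 10 * (1 - 6/100) = 9.4 Mbps
File size in Mb = 497 * 8 = 3976 Mb
Time = 3976 / 9.4
Time = 422.9787 seconds


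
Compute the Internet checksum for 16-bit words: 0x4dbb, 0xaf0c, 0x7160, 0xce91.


Sum all words (with carry folding):
+ 0x4dbb = 0x4dbb
+ 0xaf0c = 0xfcc7
+ 0x7160 = 0x6e28
+ 0xce91 = 0x3cba
One's complement: ~0x3cba
Checksum = 0xc345


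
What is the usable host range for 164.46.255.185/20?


Network: 164.46.240.0
Broadcast: 164.46.255.255
First usable = network + 1
Last usable = broadcast - 1
Range: 164.46.240.1 to 164.46.255.254


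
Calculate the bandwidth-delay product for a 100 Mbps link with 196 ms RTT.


BDP = bandwidth * RTT
= 100 Mbps * 196 ms
= 100 * 1e6 * 196 / 1000 bits
= 19600000 bits
= 2450000 bytes
= 2392.5781 KB
BDP = 19600000 bits (2450000 bytes)


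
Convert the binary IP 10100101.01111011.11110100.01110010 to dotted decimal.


10100101 = 165
01111011 = 123
11110100 = 244
01110010 = 114
IP: 165.123.244.114


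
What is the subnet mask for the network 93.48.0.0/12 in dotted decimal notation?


/12 means 12 network bits, 20 host bits
Binary: 11111111111100000000000000000000
Mask: 255.240.0.0


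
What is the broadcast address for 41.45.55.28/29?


Network: 41.45.55.24/29
Host bits = 3
Set all host bits to 1:
Broadcast: 41.45.55.31


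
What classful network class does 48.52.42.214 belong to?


First octet: 48
Binary: 00110000
0xxxxxxx -> Class A (1-126)
Class A, default mask 255.0.0.0 (/8)


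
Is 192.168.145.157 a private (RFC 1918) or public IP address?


RFC 1918 private ranges:
  10.0.0.0/8 (10.0.0.0 - 10.255.255.255)
  172.16.0.0/12 (172.16.0.0 - 172.31.255.255)
  192.168.0.0/16 (192.168.0.0 - 192.168.255.255)
Private (in 192.168.0.0/16)


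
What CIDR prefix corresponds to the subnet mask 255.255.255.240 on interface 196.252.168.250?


Binary: 11111111.11111111.11111111.11110000
Count leading 1s
Prefix: /28


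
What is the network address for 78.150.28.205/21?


IP:   01001110.10010110.00011100.11001101
Mask: 11111111.11111111.11111000.00000000
AND operation:
Net:  01001110.10010110.00011000.00000000
Network: 78.150.24.0/21


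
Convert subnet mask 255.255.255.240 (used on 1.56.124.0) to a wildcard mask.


Subnet mask: 255.255.255.240
Wildcard = 255.255.255.255 - subnet mask
255 - 255 = 0
255 - 255 = 0
255 - 255 = 0
255 - 240 = 15
Wildcard: 0.0.0.15


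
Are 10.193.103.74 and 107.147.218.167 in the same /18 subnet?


Mask: 255.255.192.0
10.193.103.74 AND mask = 10.193.64.0
107.147.218.167 AND mask = 107.147.192.0
No, different subnets (10.193.64.0 vs 107.147.192.0)


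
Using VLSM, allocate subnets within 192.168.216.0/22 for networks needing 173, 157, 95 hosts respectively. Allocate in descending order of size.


173 hosts -> /24 (254 usable): 192.168.216.0/24
157 hosts -> /24 (254 usable): 192.168.217.0/24
95 hosts -> /25 (126 usable): 192.168.218.0/25
Allocation: 192.168.216.0/24 (173 hosts, 254 usable); 192.168.217.0/24 (157 hosts, 254 usable); 192.168.218.0/25 (95 hosts, 126 usable)


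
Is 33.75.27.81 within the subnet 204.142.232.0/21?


Subnet network: 204.142.232.0
Test IP AND mask: 33.75.24.0
No, 33.75.27.81 is not in 204.142.232.0/21


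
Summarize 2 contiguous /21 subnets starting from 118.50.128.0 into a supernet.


Original prefix: /21
Number of subnets: 2 = 2^1
New prefix = 21 - 1 = 20
Supernet: 118.50.128.0/20


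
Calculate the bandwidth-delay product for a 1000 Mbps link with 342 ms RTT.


BDP = bandwidth * RTT
= 1000 Mbps * 342 ms
= 1000 * 1e6 * 342 / 1000 bits
= 342000000 bits
= 42750000 bytes
= 41748.0469 KB
BDP = 342000000 bits (42750000 bytes)


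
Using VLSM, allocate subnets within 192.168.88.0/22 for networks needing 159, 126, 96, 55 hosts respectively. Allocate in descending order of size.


159 hosts -> /24 (254 usable): 192.168.88.0/24
126 hosts -> /25 (126 usable): 192.168.89.0/25
96 hosts -> /25 (126 usable): 192.168.89.128/25
55 hosts -> /26 (62 usable): 192.168.90.0/26
Allocation: 192.168.88.0/24 (159 hosts, 254 usable); 192.168.89.0/25 (126 hosts, 126 usable); 192.168.89.128/25 (96 hosts, 126 usable); 192.168.90.0/26 (55 hosts, 62 usable)


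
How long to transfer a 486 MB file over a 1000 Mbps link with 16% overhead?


Effective throughput = 1000 * (1 - 16/100) = 840 Mbps
File size in Mb = 486 * 8 = 3888 Mb
Time = 3888 / 840
Time = 4.6286 seconds


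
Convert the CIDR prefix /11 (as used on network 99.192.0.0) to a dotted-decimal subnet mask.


/11 means 11 network bits, 21 host bits
Binary: 11111111111000000000000000000000
Mask: 255.224.0.0


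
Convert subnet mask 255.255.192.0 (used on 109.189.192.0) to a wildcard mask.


Subnet mask: 255.255.192.0
Wildcard = 255.255.255.255 - subnet mask
255 - 255 = 0
255 - 255 = 0
255 - 192 = 63
255 - 0 = 255
Wildcard: 0.0.63.255


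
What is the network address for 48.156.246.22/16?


IP:   00110000.10011100.11110110.00010110
Mask: 11111111.11111111.00000000.00000000
AND operation:
Net:  00110000.10011100.00000000.00000000
Network: 48.156.0.0/16


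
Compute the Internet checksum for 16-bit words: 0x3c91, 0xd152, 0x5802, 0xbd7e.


Sum all words (with carry folding):
+ 0x3c91 = 0x3c91
+ 0xd152 = 0x0de4
+ 0x5802 = 0x65e6
+ 0xbd7e = 0x2365
One's complement: ~0x2365
Checksum = 0xdc9a


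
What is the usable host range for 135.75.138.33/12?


Network: 135.64.0.0
Broadcast: 135.79.255.255
First usable = network + 1
Last usable = broadcast - 1
Range: 135.64.0.1 to 135.79.255.254


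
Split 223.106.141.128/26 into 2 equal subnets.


New prefix = 26 + 1 = 27
Each subnet has 32 addresses
  223.106.141.128/27
  223.106.141.160/27
Subnets: 223.106.141.128/27, 223.106.141.160/27


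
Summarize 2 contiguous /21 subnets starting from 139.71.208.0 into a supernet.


Original prefix: /21
Number of subnets: 2 = 2^1
New prefix = 21 - 1 = 20
Supernet: 139.71.208.0/20


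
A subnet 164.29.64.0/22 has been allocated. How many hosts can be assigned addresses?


Host bits = 32 - 22 = 10
Total addresses = 2^10 = 1024
Usable = total - 2 (network and broadcast)
Usable hosts: 1022


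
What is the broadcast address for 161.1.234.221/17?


Network: 161.1.128.0/17
Host bits = 15
Set all host bits to 1:
Broadcast: 161.1.255.255


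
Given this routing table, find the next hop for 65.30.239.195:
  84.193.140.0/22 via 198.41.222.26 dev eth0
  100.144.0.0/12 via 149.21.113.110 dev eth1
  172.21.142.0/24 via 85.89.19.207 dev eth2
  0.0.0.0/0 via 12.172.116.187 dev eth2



Longest prefix match for 65.30.239.195:
  /22 84.193.140.0: no
  /12 100.144.0.0: no
  /24 172.21.142.0: no
  /0 0.0.0.0: MATCH
Selected: next-hop 12.172.116.187 via eth2 (matched /0)


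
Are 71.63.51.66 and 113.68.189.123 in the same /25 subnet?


Mask: 255.255.255.128
71.63.51.66 AND mask = 71.63.51.0
113.68.189.123 AND mask = 113.68.189.0
No, different subnets (71.63.51.0 vs 113.68.189.0)


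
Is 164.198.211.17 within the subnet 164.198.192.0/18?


Subnet network: 164.198.192.0
Test IP AND mask: 164.198.192.0
Yes, 164.198.211.17 is in 164.198.192.0/18


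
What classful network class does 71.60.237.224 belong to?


First octet: 71
Binary: 01000111
0xxxxxxx -> Class A (1-126)
Class A, default mask 255.0.0.0 (/8)


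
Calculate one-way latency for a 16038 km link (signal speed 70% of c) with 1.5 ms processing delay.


Speed = 0.7 * 3e5 km/s = 210000 km/s
Propagation delay = 16038 / 210000 = 0.0764 s = 76.3714 ms
Processing delay = 1.5 ms
Total one-way latency = 77.8714 ms


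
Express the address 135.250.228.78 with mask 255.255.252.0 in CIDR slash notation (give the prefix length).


Binary: 11111111.11111111.11111100.00000000
Count leading 1s
Prefix: /22


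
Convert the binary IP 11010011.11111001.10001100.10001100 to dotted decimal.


11010011 = 211
11111001 = 249
10001100 = 140
10001100 = 140
IP: 211.249.140.140


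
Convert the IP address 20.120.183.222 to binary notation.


20 = 00010100
120 = 01111000
183 = 10110111
222 = 11011110
Binary: 00010100.01111000.10110111.11011110


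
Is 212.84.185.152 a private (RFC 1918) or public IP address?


RFC 1918 private ranges:
  10.0.0.0/8 (10.0.0.0 - 10.255.255.255)
  172.16.0.0/12 (172.16.0.0 - 172.31.255.255)
  192.168.0.0/16 (192.168.0.0 - 192.168.255.255)
Public (not in any RFC 1918 range)


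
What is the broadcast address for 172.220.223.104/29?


Network: 172.220.223.104/29
Host bits = 3
Set all host bits to 1:
Broadcast: 172.220.223.111


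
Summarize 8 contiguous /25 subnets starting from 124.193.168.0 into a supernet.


Original prefix: /25
Number of subnets: 8 = 2^3
New prefix = 25 - 3 = 22
Supernet: 124.193.168.0/22


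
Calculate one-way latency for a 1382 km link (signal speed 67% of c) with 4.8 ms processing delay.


Speed = 0.67 * 3e5 km/s = 201000 km/s
Propagation delay = 1382 / 201000 = 0.0069 s = 6.8756 ms
Processing delay = 4.8 ms
Total one-way latency = 11.6756 ms


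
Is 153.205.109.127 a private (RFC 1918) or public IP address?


RFC 1918 private ranges:
  10.0.0.0/8 (10.0.0.0 - 10.255.255.255)
  172.16.0.0/12 (172.16.0.0 - 172.31.255.255)
  192.168.0.0/16 (192.168.0.0 - 192.168.255.255)
Public (not in any RFC 1918 range)


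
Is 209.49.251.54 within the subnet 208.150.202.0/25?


Subnet network: 208.150.202.0
Test IP AND mask: 209.49.251.0
No, 209.49.251.54 is not in 208.150.202.0/25


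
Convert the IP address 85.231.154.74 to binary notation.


85 = 01010101
231 = 11100111
154 = 10011010
74 = 01001010
Binary: 01010101.11100111.10011010.01001010


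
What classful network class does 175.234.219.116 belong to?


First octet: 175
Binary: 10101111
10xxxxxx -> Class B (128-191)
Class B, default mask 255.255.0.0 (/16)


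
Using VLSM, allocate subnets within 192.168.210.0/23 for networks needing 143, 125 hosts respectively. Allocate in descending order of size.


143 hosts -> /24 (254 usable): 192.168.210.0/24
125 hosts -> /25 (126 usable): 192.168.211.0/25
Allocation: 192.168.210.0/24 (143 hosts, 254 usable); 192.168.211.0/25 (125 hosts, 126 usable)


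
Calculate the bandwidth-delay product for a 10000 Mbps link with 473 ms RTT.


BDP = bandwidth * RTT
= 10000 Mbps * 473 ms
= 10000 * 1e6 * 473 / 1000 bits
= 4730000000 bits
= 591250000 bytes
= 577392.5781 KB
BDP = 4730000000 bits (591250000 bytes)


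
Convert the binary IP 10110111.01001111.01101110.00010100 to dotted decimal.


10110111 = 183
01001111 = 79
01101110 = 110
00010100 = 20
IP: 183.79.110.20


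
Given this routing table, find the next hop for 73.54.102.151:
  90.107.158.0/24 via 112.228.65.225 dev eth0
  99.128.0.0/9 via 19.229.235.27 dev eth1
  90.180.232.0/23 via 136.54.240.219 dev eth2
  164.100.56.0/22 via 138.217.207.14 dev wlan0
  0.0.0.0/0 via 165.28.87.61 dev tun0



Longest prefix match for 73.54.102.151:
  /24 90.107.158.0: no
  /9 99.128.0.0: no
  /23 90.180.232.0: no
  /22 164.100.56.0: no
  /0 0.0.0.0: MATCH
Selected: next-hop 165.28.87.61 via tun0 (matched /0)


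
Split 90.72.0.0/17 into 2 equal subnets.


New prefix = 17 + 1 = 18
Each subnet has 16384 addresses
  90.72.0.0/18
  90.72.64.0/18
Subnets: 90.72.0.0/18, 90.72.64.0/18


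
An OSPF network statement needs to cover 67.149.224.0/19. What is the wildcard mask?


Subnet mask: 255.255.224.0
Wildcard = 255.255.255.255 - subnet mask
255 - 255 = 0
255 - 255 = 0
255 - 224 = 31
255 - 0 = 255
Wildcard: 0.0.31.255


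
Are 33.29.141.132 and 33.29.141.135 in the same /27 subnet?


Mask: 255.255.255.224
33.29.141.132 AND mask = 33.29.141.128
33.29.141.135 AND mask = 33.29.141.128
Yes, same subnet (33.29.141.128)


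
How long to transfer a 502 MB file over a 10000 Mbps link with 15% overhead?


Effective throughput = 10000 * (1 - 15/100) = 8500 Mbps
File size in Mb = 502 * 8 = 4016 Mb
Time = 4016 / 8500
Time = 0.4725 seconds


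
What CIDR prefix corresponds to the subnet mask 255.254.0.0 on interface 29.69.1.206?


Binary: 11111111.11111110.00000000.00000000
Count leading 1s
Prefix: /15


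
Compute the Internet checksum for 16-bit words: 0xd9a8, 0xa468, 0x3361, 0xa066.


Sum all words (with carry folding):
+ 0xd9a8 = 0xd9a8
+ 0xa468 = 0x7e11
+ 0x3361 = 0xb172
+ 0xa066 = 0x51d9
One's complement: ~0x51d9
Checksum = 0xae26


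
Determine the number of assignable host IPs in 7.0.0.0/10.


Host bits = 32 - 10 = 22
Total addresses = 2^22 = 4194304
Usable = total - 2 (network and broadcast)
Usable hosts: 4194302


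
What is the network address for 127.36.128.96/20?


IP:   01111111.00100100.10000000.01100000
Mask: 11111111.11111111.11110000.00000000
AND operation:
Net:  01111111.00100100.10000000.00000000
Network: 127.36.128.0/20


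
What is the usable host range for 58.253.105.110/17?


Network: 58.253.0.0
Broadcast: 58.253.127.255
First usable = network + 1
Last usable = broadcast - 1
Range: 58.253.0.1 to 58.253.127.254


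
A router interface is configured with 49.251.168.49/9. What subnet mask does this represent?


/9 means 9 network bits, 23 host bits
Binary: 11111111100000000000000000000000
Mask: 255.128.0.0


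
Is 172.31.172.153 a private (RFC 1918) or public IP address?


RFC 1918 private ranges:
  10.0.0.0/8 (10.0.0.0 - 10.255.255.255)
  172.16.0.0/12 (172.16.0.0 - 172.31.255.255)
  192.168.0.0/16 (192.168.0.0 - 192.168.255.255)
Private (in 172.16.0.0/12)


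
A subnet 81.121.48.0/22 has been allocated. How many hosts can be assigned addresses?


Host bits = 32 - 22 = 10
Total addresses = 2^10 = 1024
Usable = total - 2 (network and broadcast)
Usable hosts: 1022


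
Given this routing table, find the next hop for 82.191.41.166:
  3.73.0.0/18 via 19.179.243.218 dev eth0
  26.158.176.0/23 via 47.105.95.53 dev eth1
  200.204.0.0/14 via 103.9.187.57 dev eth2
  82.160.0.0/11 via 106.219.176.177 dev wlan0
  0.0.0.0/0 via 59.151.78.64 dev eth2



Longest prefix match for 82.191.41.166:
  /18 3.73.0.0: no
  /23 26.158.176.0: no
  /14 200.204.0.0: no
  /11 82.160.0.0: MATCH
  /0 0.0.0.0: MATCH
Selected: next-hop 106.219.176.177 via wlan0 (matched /11)


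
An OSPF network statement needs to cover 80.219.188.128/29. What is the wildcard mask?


Subnet mask: 255.255.255.248
Wildcard = 255.255.255.255 - subnet mask
255 - 255 = 0
255 - 255 = 0
255 - 255 = 0
255 - 248 = 7
Wildcard: 0.0.0.7


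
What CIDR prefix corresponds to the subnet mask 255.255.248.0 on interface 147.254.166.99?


Binary: 11111111.11111111.11111000.00000000
Count leading 1s
Prefix: /21


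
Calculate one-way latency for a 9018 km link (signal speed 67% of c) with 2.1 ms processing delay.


Speed = 0.67 * 3e5 km/s = 201000 km/s
Propagation delay = 9018 / 201000 = 0.0449 s = 44.8657 ms
Processing delay = 2.1 ms
Total one-way latency = 46.9657 ms


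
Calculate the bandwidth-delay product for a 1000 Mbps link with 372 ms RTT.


BDP = bandwidth * RTT
= 1000 Mbps * 372 ms
= 1000 * 1e6 * 372 / 1000 bits
= 372000000 bits
= 46500000 bytes
= 45410.1562 KB
BDP = 372000000 bits (46500000 bytes)


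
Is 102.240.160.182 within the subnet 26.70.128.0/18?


Subnet network: 26.70.128.0
Test IP AND mask: 102.240.128.0
No, 102.240.160.182 is not in 26.70.128.0/18


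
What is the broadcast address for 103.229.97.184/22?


Network: 103.229.96.0/22
Host bits = 10
Set all host bits to 1:
Broadcast: 103.229.99.255


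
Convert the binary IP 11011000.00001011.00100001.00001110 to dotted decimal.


11011000 = 216
00001011 = 11
00100001 = 33
00001110 = 14
IP: 216.11.33.14


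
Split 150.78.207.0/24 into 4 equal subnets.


New prefix = 24 + 2 = 26
Each subnet has 64 addresses
  150.78.207.0/26
  150.78.207.64/26
  150.78.207.128/26
  150.78.207.192/26
Subnets: 150.78.207.0/26, 150.78.207.64/26, 150.78.207.128/26, 150.78.207.192/26


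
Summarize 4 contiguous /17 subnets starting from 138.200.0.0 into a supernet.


Original prefix: /17
Number of subnets: 4 = 2^2
New prefix = 17 - 2 = 15
Supernet: 138.200.0.0/15


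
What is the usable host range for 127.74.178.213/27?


Network: 127.74.178.192
Broadcast: 127.74.178.223
First usable = network + 1
Last usable = broadcast - 1
Range: 127.74.178.193 to 127.74.178.222


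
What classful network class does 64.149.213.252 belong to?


First octet: 64
Binary: 01000000
0xxxxxxx -> Class A (1-126)
Class A, default mask 255.0.0.0 (/8)


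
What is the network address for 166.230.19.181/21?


IP:   10100110.11100110.00010011.10110101
Mask: 11111111.11111111.11111000.00000000
AND operation:
Net:  10100110.11100110.00010000.00000000
Network: 166.230.16.0/21


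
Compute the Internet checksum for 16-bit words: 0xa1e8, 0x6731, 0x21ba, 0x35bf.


Sum all words (with carry folding):
+ 0xa1e8 = 0xa1e8
+ 0x6731 = 0x091a
+ 0x21ba = 0x2ad4
+ 0x35bf = 0x6093
One's complement: ~0x6093
Checksum = 0x9f6c


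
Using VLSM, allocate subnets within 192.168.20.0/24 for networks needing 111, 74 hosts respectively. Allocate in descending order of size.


111 hosts -> /25 (126 usable): 192.168.20.0/25
74 hosts -> /25 (126 usable): 192.168.20.128/25
Allocation: 192.168.20.0/25 (111 hosts, 126 usable); 192.168.20.128/25 (74 hosts, 126 usable)


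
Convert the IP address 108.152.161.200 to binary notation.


108 = 01101100
152 = 10011000
161 = 10100001
200 = 11001000
Binary: 01101100.10011000.10100001.11001000


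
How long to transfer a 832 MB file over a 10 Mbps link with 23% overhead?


Effective throughput = 10 * (1 - 23/100) = 7.7 Mbps
File size in Mb = 832 * 8 = 6656 Mb
Time = 6656 / 7.7
Time = 864.4156 seconds


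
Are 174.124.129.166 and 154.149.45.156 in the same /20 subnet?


Mask: 255.255.240.0
174.124.129.166 AND mask = 174.124.128.0
154.149.45.156 AND mask = 154.149.32.0
No, different subnets (174.124.128.0 vs 154.149.32.0)


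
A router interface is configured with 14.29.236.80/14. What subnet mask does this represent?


/14 means 14 network bits, 18 host bits
Binary: 11111111111111000000000000000000
Mask: 255.252.0.0


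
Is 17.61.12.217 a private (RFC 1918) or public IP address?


RFC 1918 private ranges:
  10.0.0.0/8 (10.0.0.0 - 10.255.255.255)
  172.16.0.0/12 (172.16.0.0 - 172.31.255.255)
  192.168.0.0/16 (192.168.0.0 - 192.168.255.255)
Public (not in any RFC 1918 range)


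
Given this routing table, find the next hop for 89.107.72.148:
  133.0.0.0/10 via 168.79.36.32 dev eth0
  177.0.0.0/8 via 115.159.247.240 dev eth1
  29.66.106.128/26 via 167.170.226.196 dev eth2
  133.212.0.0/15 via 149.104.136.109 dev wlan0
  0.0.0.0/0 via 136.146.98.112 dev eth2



Longest prefix match for 89.107.72.148:
  /10 133.0.0.0: no
  /8 177.0.0.0: no
  /26 29.66.106.128: no
  /15 133.212.0.0: no
  /0 0.0.0.0: MATCH
Selected: next-hop 136.146.98.112 via eth2 (matched /0)


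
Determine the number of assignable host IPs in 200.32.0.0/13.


Host bits = 32 - 13 = 19
Total addresses = 2^19 = 524288
Usable = total - 2 (network and broadcast)
Usable hosts: 524286


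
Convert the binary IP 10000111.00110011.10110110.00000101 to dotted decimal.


10000111 = 135
00110011 = 51
10110110 = 182
00000101 = 5
IP: 135.51.182.5


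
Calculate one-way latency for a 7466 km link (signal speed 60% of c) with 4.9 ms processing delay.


Speed = 0.6 * 3e5 km/s = 180000 km/s
Propagation delay = 7466 / 180000 = 0.0415 s = 41.4778 ms
Processing delay = 4.9 ms
Total one-way latency = 46.3778 ms


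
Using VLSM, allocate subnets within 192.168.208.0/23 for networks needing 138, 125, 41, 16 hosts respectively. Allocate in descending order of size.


138 hosts -> /24 (254 usable): 192.168.208.0/24
125 hosts -> /25 (126 usable): 192.168.209.0/25
41 hosts -> /26 (62 usable): 192.168.209.128/26
16 hosts -> /27 (30 usable): 192.168.209.192/27
Allocation: 192.168.208.0/24 (138 hosts, 254 usable); 192.168.209.0/25 (125 hosts, 126 usable); 192.168.209.128/26 (41 hosts, 62 usable); 192.168.209.192/27 (16 hosts, 30 usable)


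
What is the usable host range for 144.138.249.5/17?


Network: 144.138.128.0
Broadcast: 144.138.255.255
First usable = network + 1
Last usable = broadcast - 1
Range: 144.138.128.1 to 144.138.255.254


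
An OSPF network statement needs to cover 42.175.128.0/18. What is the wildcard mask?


Subnet mask: 255.255.192.0
Wildcard = 255.255.255.255 - subnet mask
255 - 255 = 0
255 - 255 = 0
255 - 192 = 63
255 - 0 = 255
Wildcard: 0.0.63.255


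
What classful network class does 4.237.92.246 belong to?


First octet: 4
Binary: 00000100
0xxxxxxx -> Class A (1-126)
Class A, default mask 255.0.0.0 (/8)


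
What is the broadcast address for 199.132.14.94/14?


Network: 199.132.0.0/14
Host bits = 18
Set all host bits to 1:
Broadcast: 199.135.255.255


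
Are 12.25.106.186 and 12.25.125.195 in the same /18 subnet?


Mask: 255.255.192.0
12.25.106.186 AND mask = 12.25.64.0
12.25.125.195 AND mask = 12.25.64.0
Yes, same subnet (12.25.64.0)


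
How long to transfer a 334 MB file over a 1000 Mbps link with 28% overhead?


Effective throughput = 1000 * (1 - 28/100) = 720 Mbps
File size in Mb = 334 * 8 = 2672 Mb
Time = 2672 / 720
Time = 3.7111 seconds


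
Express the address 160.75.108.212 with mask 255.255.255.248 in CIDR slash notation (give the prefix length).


Binary: 11111111.11111111.11111111.11111000
Count leading 1s
Prefix: /29


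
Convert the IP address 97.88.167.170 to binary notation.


97 = 01100001
88 = 01011000
167 = 10100111
170 = 10101010
Binary: 01100001.01011000.10100111.10101010


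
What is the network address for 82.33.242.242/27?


IP:   01010010.00100001.11110010.11110010
Mask: 11111111.11111111.11111111.11100000
AND operation:
Net:  01010010.00100001.11110010.11100000
Network: 82.33.242.224/27


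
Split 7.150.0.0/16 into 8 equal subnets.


New prefix = 16 + 3 = 19
Each subnet has 8192 addresses
  7.150.0.0/19
  7.150.32.0/19
  7.150.64.0/19
  7.150.96.0/19
  7.150.128.0/19
  7.150.160.0/19
  7.150.192.0/19
  7.150.224.0/19
Subnets: 7.150.0.0/19, 7.150.32.0/19, 7.150.64.0/19, 7.150.96.0/19, 7.150.128.0/19, 7.150.160.0/19, 7.150.192.0/19, 7.150.224.0/19


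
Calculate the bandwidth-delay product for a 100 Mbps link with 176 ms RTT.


BDP = bandwidth * RTT
= 100 Mbps * 176 ms
= 100 * 1e6 * 176 / 1000 bits
= 17600000 bits
= 2200000 bytes
= 2148.4375 KB
BDP = 17600000 bits (2200000 bytes)


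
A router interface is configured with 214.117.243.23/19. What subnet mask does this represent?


/19 means 19 network bits, 13 host bits
Binary: 11111111111111111110000000000000
Mask: 255.255.224.0


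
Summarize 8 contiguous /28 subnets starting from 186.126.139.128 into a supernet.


Original prefix: /28
Number of subnets: 8 = 2^3
New prefix = 28 - 3 = 25
Supernet: 186.126.139.128/25


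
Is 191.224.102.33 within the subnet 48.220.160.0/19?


Subnet network: 48.220.160.0
Test IP AND mask: 191.224.96.0
No, 191.224.102.33 is not in 48.220.160.0/19


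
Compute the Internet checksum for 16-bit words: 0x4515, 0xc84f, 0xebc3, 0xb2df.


Sum all words (with carry folding):
+ 0x4515 = 0x4515
+ 0xc84f = 0x0d65
+ 0xebc3 = 0xf928
+ 0xb2df = 0xac08
One's complement: ~0xac08
Checksum = 0x53f7


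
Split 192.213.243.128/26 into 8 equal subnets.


New prefix = 26 + 3 = 29
Each subnet has 8 addresses
  192.213.243.128/29
  192.213.243.136/29
  192.213.243.144/29
  192.213.243.152/29
  192.213.243.160/29
  192.213.243.168/29
  192.213.243.176/29
  192.213.243.184/29
Subnets: 192.213.243.128/29, 192.213.243.136/29, 192.213.243.144/29, 192.213.243.152/29, 192.213.243.160/29, 192.213.243.168/29, 192.213.243.176/29, 192.213.243.184/29


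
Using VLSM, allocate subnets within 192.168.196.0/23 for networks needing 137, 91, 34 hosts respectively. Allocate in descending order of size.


137 hosts -> /24 (254 usable): 192.168.196.0/24
91 hosts -> /25 (126 usable): 192.168.197.0/25
34 hosts -> /26 (62 usable): 192.168.197.128/26
Allocation: 192.168.196.0/24 (137 hosts, 254 usable); 192.168.197.0/25 (91 hosts, 126 usable); 192.168.197.128/26 (34 hosts, 62 usable)


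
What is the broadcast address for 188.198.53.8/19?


Network: 188.198.32.0/19
Host bits = 13
Set all host bits to 1:
Broadcast: 188.198.63.255


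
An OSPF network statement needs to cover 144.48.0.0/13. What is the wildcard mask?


Subnet mask: 255.248.0.0
Wildcard = 255.255.255.255 - subnet mask
255 - 255 = 0
255 - 248 = 7
255 - 0 = 255
255 - 0 = 255
Wildcard: 0.7.255.255


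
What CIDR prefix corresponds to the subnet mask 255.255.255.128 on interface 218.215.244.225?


Binary: 11111111.11111111.11111111.10000000
Count leading 1s
Prefix: /25


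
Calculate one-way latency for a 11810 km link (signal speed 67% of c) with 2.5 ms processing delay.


Speed = 0.67 * 3e5 km/s = 201000 km/s
Propagation delay = 11810 / 201000 = 0.0588 s = 58.7562 ms
Processing delay = 2.5 ms
Total one-way latency = 61.2562 ms


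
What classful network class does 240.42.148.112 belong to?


First octet: 240
Binary: 11110000
1111xxxx -> Class E (240-255)
Class E (reserved), default mask N/A


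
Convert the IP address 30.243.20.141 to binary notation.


30 = 00011110
243 = 11110011
20 = 00010100
141 = 10001101
Binary: 00011110.11110011.00010100.10001101


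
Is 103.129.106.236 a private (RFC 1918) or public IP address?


RFC 1918 private ranges:
  10.0.0.0/8 (10.0.0.0 - 10.255.255.255)
  172.16.0.0/12 (172.16.0.0 - 172.31.255.255)
  192.168.0.0/16 (192.168.0.0 - 192.168.255.255)
Public (not in any RFC 1918 range)


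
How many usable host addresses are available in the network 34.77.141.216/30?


Host bits = 32 - 30 = 2
Total addresses = 2^2 = 4
Usable = total - 2 (network and broadcast)
Usable hosts: 2


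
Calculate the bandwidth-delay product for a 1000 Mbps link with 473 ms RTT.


BDP = bandwidth * RTT
= 1000 Mbps * 473 ms
= 1000 * 1e6 * 473 / 1000 bits
= 473000000 bits
= 59125000 bytes
= 57739.2578 KB
BDP = 473000000 bits (59125000 bytes)


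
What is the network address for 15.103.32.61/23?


IP:   00001111.01100111.00100000.00111101
Mask: 11111111.11111111.11111110.00000000
AND operation:
Net:  00001111.01100111.00100000.00000000
Network: 15.103.32.0/23
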